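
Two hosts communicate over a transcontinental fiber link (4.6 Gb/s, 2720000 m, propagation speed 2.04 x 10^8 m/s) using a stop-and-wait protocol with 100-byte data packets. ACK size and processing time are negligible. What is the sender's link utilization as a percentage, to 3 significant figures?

t_tx = L/R = 800/4600000000 = 1.73913e-07 s.
t_prop = 2720000/204000000 = 0.0133333 s; RTT = 0.0266667 s.
Cycle = t_tx + RTT = 0.0266668 s.
Utilization = t_tx / cycle = 1.73913e-07/0.0266668 = 0.000652 %.

0.000652 %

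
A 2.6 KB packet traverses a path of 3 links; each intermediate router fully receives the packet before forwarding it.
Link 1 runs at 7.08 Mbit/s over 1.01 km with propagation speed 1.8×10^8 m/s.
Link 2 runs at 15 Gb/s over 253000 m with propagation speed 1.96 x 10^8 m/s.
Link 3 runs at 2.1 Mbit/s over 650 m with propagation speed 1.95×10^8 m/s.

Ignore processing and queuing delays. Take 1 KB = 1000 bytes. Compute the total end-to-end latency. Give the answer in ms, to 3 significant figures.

L = 20800 bits.
Transmission delays (L/R per hop): 2.93785, 0.00138667, 9.90476 ms; sum = 12.844 ms.
Propagation delays (d/s per hop): 0.00561111, 1.29082, 0.00333333 ms; sum = 1.29976 ms.
End-to-end = 14.1 ms.

14.1 ms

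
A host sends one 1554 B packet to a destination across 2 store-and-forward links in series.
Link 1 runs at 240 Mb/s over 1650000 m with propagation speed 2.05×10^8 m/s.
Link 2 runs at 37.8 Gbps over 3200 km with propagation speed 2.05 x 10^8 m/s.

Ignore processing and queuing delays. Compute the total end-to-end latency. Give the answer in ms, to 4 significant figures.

23.71 ms

L = 1554 × 8 = 12432 bits.
Transmission delays (L/R per hop): 0.0518, 0.000328889 ms; sum = 0.0521289 ms.
Propagation delays (d/s per hop): 8.04878, 15.6098 ms; sum = 23.6585 ms.
End-to-end = 23.71 ms.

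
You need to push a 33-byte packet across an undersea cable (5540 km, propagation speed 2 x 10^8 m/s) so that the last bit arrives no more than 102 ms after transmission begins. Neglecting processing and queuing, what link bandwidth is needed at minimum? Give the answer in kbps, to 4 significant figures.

L = 264 bits.
Propagation delay = 5540000 / 200000000 = 27.7 ms.
Transmission budget = 102 − 27.7 = 74.3 ms.
R ≥ L / t_tx = 264 bits / 0.0743 s = 3.553 kbps.

3.553 kbps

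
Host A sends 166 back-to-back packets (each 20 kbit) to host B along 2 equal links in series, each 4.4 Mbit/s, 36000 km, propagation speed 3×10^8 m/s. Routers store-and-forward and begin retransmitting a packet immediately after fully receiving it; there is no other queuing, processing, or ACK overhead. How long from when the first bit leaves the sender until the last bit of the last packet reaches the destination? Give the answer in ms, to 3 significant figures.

Per-hop transmission t_tx = L/R = 20000/4400000 = 4.54545 ms.
Per-hop propagation t_prop = 36000000/300000000 = 120 ms.
Pipeline fill: first packet needs 2·t_tx to clear all hops; remaining 165 packets each add one t_tx.
Total = (2+166-1)·t_tx + 2·t_prop = 167·4.54545 + 2·120 = 999 ms.

999 ms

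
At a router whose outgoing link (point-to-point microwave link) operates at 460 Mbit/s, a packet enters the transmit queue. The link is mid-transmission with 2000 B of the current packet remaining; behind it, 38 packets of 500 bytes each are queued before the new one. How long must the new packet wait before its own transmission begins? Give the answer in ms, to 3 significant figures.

0.365 ms

Each queued packet: L/R = 4000/460000000 = 0.00869565 ms.
38 queued → 0.330435 ms.
Plus remaining 16000 bits of current packet: 0.0347826 ms.
Queuing delay = 0.365 ms.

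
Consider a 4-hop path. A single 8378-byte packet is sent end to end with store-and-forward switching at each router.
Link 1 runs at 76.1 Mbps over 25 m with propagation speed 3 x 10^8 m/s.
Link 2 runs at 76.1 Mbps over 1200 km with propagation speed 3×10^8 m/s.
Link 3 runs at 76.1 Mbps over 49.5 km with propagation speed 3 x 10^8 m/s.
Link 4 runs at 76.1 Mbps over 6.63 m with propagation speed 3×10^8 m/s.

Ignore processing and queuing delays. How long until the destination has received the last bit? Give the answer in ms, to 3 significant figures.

L = 8378 × 8 = 67024 bits.
Transmission delay per hop = L/R = 67024/76100000 = 0.880736 ms; 4 hops → 3.52294 ms.
Propagation delays (d/s per hop): 8.33333e-05, 4, 0.165, 2.21e-05 ms; sum = 4.16511 ms.
End-to-end = 7.69 ms.

7.69 ms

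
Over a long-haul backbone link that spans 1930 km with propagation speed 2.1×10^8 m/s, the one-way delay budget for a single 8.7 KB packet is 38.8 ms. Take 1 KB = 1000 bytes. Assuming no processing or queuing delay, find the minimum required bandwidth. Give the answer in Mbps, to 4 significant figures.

2.351 Mbps

L = 69600 bits.
Propagation delay = 1930000 / 210000000 = 9.19048 ms.
Transmission budget = 38.8 − 9.19048 = 29.6095 ms.
R ≥ L / t_tx = 69600 bits / 0.0296095 s = 2.351 Mbps.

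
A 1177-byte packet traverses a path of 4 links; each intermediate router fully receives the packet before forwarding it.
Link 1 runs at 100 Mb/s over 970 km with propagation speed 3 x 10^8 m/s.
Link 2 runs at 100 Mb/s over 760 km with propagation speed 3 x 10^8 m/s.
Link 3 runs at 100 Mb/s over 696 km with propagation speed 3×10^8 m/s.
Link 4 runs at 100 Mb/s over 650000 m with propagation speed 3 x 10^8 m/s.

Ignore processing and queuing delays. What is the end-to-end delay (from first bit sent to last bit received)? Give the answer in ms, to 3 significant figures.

L = 1177 × 8 = 9416 bits.
Transmission delay per hop = L/R = 9416/100000000 = 0.09416 ms; 4 hops → 0.37664 ms.
Propagation delays (d/s per hop): 3.23333, 2.53333, 2.32, 2.16667 ms; sum = 10.2533 ms.
End-to-end = 10.6 ms.

10.6 ms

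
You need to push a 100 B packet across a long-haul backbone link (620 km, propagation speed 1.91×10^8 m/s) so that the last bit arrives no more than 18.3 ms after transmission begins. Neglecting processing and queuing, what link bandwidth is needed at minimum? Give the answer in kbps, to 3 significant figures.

53.1 kbps

L = 800 bits.
Propagation delay = 620000 / 191000000 = 3.24607 ms.
Transmission budget = 18.3 − 3.24607 = 15.0539 ms.
R ≥ L / t_tx = 800 bits / 0.0150539 s = 53.1 kbps.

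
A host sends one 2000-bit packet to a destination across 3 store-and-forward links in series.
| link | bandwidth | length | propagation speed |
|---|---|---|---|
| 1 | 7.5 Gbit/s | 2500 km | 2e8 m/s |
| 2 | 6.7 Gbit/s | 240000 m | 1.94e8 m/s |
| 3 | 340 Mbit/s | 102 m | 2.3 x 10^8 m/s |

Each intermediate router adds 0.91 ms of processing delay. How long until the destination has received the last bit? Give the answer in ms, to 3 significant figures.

15.6 ms

Transmission delays (L/R per hop): 0.000266667, 0.000298507, 0.00588235 ms; sum = 0.00644753 ms.
Propagation delays (d/s per hop): 12.5, 1.23711, 0.000443478 ms; sum = 13.7376 ms.
Processing at 2 router(s): 2 × 0.91 ms = 1.82 ms.
End-to-end = 15.6 ms.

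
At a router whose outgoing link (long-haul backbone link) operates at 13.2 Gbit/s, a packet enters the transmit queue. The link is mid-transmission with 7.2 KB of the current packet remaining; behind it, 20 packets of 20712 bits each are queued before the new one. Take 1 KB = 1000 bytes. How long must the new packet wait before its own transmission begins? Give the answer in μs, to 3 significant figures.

Each queued packet: L/R = 20712/13200000000 = 1.56909 μs.
20 queued → 31.3818 μs.
Plus remaining 57600 bits of current packet: 4.36364 μs.
Queuing delay = 35.7 μs.

35.7 μs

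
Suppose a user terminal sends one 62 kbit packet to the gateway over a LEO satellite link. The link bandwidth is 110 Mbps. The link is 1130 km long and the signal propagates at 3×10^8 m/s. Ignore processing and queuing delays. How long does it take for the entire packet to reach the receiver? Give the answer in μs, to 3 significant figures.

4330 μs

L = 62000 bits.
Transmission delay = L/R = 62000 / 110000000 = 563.636 μs.
Propagation delay = d/s = 1130000 m / 300000000 m/s = 3766.67 μs.
Total = 4330 μs.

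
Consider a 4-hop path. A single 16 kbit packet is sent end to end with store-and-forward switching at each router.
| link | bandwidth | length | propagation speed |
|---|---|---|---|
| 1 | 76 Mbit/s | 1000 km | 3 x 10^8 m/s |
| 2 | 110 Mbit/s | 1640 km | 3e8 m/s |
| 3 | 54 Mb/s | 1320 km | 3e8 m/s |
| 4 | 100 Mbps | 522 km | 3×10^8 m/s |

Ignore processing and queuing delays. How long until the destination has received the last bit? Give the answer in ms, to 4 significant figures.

15.75 ms

L = 16000 bits.
Transmission delays (L/R per hop): 0.210526, 0.145455, 0.296296, 0.16 ms; sum = 0.812277 ms.
Propagation delays (d/s per hop): 3.33333, 5.46667, 4.4, 1.74 ms; sum = 14.94 ms.
End-to-end = 15.75 ms.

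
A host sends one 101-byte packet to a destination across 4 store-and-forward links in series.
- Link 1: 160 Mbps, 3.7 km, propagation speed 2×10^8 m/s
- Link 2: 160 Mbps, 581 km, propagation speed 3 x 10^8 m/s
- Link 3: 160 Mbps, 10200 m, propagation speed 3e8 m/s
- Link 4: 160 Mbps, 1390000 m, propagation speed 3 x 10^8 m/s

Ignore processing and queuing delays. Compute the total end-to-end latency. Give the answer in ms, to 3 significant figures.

L = 101 × 8 = 808 bits.
Transmission delay per hop = L/R = 808/160000000 = 0.00505 ms; 4 hops → 0.0202 ms.
Propagation delays (d/s per hop): 0.0185, 1.93667, 0.034, 4.63333 ms; sum = 6.6225 ms.
End-to-end = 6.64 ms.

6.64 ms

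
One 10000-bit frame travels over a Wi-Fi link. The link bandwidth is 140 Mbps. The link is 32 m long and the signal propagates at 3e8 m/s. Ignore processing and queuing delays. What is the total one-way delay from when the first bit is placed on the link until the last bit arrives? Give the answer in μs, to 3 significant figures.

71.5 μs

Transmission delay = L/R = 10000 / 140000000 = 71.4286 μs.
Propagation delay = d/s = 32 m / 300000000 m/s = 0.106667 μs.
Total = 71.5 μs.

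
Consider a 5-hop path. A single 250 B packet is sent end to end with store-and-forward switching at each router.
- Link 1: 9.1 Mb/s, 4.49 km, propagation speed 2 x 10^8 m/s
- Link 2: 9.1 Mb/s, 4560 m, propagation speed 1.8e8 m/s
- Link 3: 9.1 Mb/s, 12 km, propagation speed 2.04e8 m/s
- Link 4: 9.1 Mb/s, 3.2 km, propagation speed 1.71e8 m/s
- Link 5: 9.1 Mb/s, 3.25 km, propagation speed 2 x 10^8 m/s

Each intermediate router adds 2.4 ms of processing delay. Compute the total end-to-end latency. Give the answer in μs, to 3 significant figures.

L = 250 × 8 = 2000 bits.
Transmission delay per hop = L/R = 2000/9100000 = 219.78 μs; 5 hops → 1098.9 μs.
Propagation delays (d/s per hop): 22.45, 25.3333, 58.8235, 18.7135, 16.25 μs; sum = 141.57 μs.
Processing at 4 router(s): 4 × 2.4 ms = 9600 μs.
End-to-end = 10800 μs.

10800 μs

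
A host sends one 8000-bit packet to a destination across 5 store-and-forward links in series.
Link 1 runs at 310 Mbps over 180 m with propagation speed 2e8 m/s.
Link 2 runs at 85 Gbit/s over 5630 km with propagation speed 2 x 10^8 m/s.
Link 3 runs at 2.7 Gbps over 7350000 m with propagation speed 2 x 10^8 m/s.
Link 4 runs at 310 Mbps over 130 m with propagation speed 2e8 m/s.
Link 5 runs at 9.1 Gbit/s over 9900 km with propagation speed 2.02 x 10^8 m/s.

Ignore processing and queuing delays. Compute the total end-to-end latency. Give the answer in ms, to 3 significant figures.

Transmission delays (L/R per hop): 0.0258065, 9.41176e-05, 0.00296296, 0.0258065, 0.000879121 ms; sum = 0.0555491 ms.
Propagation delays (d/s per hop): 0.0009, 28.15, 36.75, 0.00065, 49.0099 ms; sum = 113.911 ms.
End-to-end = 114 ms.

114 ms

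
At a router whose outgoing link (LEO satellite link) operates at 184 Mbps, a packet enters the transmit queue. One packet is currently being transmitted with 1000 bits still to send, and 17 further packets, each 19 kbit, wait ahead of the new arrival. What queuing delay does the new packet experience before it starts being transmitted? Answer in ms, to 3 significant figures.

1.76 ms

Each queued packet: L/R = 19000/184000000 = 0.103261 ms.
17 queued → 1.75543 ms.
Plus remaining 1000 bits of current packet: 0.00543478 ms.
Queuing delay = 1.76 ms.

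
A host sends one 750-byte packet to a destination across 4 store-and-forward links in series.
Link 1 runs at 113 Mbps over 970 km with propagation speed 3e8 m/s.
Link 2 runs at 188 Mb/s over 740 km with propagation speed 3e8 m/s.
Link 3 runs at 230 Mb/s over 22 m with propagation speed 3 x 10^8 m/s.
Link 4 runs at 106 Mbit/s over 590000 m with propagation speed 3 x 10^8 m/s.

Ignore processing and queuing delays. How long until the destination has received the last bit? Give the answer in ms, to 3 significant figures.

L = 750 × 8 = 6000 bits.
Transmission delays (L/R per hop): 0.0530973, 0.0319149, 0.026087, 0.0566038 ms; sum = 0.167703 ms.
Propagation delays (d/s per hop): 3.23333, 2.46667, 7.33333e-05, 1.96667 ms; sum = 7.66674 ms.
End-to-end = 7.83 ms.

7.83 ms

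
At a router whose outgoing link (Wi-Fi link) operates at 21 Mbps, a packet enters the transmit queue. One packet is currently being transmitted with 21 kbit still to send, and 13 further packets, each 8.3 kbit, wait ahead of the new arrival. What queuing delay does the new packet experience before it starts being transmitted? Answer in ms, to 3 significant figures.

Each queued packet: L/R = 8300/21000000 = 0.395238 ms.
13 queued → 5.1381 ms.
Plus remaining 21000 bits of current packet: 1 ms.
Queuing delay = 6.14 ms.

6.14 ms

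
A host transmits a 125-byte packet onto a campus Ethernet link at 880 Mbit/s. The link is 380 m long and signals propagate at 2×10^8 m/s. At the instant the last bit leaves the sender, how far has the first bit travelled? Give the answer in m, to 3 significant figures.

227 m

t_tx = L/R = 1000/880000000 = 1.13636e-06 s.
Distance = s × t_tx = 200000000 × 1.13636e-06 = 227 m.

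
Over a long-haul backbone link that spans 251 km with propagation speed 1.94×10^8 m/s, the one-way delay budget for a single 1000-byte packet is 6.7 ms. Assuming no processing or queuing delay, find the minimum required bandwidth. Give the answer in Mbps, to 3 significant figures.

L = 8000 bits.
Propagation delay = 251000 / 194000000 = 1.29381 ms.
Transmission budget = 6.7 − 1.29381 = 5.40619 ms.
R ≥ L / t_tx = 8000 bits / 0.00540619 s = 1.48 Mbps.

1.48 Mbps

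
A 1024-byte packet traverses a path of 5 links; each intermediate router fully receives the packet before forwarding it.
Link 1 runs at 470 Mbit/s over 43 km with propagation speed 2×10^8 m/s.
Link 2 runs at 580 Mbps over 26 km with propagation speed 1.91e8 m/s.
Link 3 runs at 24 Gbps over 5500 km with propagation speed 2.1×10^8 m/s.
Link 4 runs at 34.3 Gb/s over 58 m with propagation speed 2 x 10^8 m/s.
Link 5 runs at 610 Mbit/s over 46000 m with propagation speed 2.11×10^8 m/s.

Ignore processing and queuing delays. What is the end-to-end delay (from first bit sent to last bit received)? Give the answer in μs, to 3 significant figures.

26800 μs

L = 1024 × 8 = 8192 bits.
Transmission delays (L/R per hop): 17.4298, 14.1241, 0.341333, 0.238834, 13.4295 μs; sum = 45.5636 μs.
Propagation delays (d/s per hop): 215, 136.126, 26190.5, 0.29, 218.009 μs; sum = 26759.9 μs.
End-to-end = 26800 μs.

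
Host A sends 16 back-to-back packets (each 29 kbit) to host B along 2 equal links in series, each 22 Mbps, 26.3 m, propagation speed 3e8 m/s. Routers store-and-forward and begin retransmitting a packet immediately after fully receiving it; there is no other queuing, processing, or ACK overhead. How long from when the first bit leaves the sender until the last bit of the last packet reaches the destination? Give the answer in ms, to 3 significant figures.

Per-hop transmission t_tx = L/R = 29000/22000000 = 1.31818 ms.
Per-hop propagation t_prop = 26.3/300000000 = 8.76667e-05 ms.
Pipeline fill: first packet needs 2·t_tx to clear all hops; remaining 15 packets each add one t_tx.
Total = (2+16-1)·t_tx + 2·t_prop = 17·1.31818 + 2·8.76667e-05 = 22.4 ms.

22.4 ms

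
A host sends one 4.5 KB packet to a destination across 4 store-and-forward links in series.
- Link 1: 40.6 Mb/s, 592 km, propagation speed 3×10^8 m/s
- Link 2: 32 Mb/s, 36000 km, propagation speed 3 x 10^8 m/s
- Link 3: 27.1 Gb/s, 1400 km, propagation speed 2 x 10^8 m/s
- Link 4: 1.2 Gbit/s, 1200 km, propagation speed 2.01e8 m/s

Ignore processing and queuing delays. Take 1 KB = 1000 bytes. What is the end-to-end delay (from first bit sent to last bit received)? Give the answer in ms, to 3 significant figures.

137 ms

L = 36000 bits.
Transmission delays (L/R per hop): 0.8867, 1.125, 0.00132841, 0.03 ms; sum = 2.04303 ms.
Propagation delays (d/s per hop): 1.97333, 120, 7, 5.97015 ms; sum = 134.943 ms.
End-to-end = 137 ms.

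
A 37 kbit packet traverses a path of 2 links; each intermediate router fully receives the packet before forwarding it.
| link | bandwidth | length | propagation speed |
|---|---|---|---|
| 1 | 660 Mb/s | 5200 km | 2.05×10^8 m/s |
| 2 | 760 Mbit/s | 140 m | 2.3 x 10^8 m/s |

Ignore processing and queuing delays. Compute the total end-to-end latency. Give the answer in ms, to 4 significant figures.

25.47 ms

L = 37000 bits.
Transmission delays (L/R per hop): 0.0560606, 0.0486842 ms; sum = 0.104745 ms.
Propagation delays (d/s per hop): 25.3659, 0.000608696 ms; sum = 25.3665 ms.
End-to-end = 25.47 ms.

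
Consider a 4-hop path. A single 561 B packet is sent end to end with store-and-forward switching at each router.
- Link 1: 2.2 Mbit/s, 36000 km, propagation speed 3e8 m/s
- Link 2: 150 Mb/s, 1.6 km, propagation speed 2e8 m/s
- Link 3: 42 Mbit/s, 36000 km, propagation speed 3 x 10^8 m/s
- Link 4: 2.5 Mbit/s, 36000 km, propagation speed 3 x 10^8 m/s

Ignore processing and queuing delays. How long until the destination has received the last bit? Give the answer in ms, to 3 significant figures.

364 ms

L = 561 × 8 = 4488 bits.
Transmission delays (L/R per hop): 2.04, 0.02992, 0.106857, 1.7952 ms; sum = 3.97198 ms.
Propagation delays (d/s per hop): 120, 0.008, 120, 120 ms; sum = 360.008 ms.
End-to-end = 364 ms.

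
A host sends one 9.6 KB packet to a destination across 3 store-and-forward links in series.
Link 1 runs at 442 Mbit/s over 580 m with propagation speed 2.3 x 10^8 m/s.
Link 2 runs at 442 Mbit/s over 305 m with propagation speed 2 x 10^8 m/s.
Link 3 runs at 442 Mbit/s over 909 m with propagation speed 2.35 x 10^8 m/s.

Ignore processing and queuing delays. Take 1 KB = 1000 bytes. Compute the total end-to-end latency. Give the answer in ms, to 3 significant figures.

L = 76800 bits.
Transmission delay per hop = L/R = 76800/442000000 = 0.173756 ms; 3 hops → 0.521267 ms.
Propagation delays (d/s per hop): 0.00252174, 0.001525, 0.00386809 ms; sum = 0.00791482 ms.
End-to-end = 0.529 ms.

0.529 ms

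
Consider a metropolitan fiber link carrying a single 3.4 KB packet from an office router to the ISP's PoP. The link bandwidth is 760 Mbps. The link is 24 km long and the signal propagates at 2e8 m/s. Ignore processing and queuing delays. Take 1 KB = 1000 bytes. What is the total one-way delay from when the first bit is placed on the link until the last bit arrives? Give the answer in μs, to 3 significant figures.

L = 27200 bits.
Transmission delay = L/R = 27200 / 760000000 = 35.7895 μs.
Propagation delay = d/s = 24000 m / 200000000 m/s = 120 μs.
Total = 156 μs.

156 μs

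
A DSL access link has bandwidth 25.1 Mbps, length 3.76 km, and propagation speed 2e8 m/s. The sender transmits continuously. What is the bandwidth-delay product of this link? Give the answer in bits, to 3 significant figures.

Propagation delay = 3760 / 200000000 = 1.88e-05 s.
BDP = R × t_prop = 25100000 × 1.88e-05 = 471.88 bits.

472 bits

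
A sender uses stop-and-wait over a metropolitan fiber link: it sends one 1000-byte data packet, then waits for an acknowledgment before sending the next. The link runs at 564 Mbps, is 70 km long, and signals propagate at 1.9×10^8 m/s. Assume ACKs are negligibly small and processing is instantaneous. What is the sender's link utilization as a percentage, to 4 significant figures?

t_tx = L/R = 8000/564000000 = 1.41844e-05 s.
t_prop = 70000/190000000 = 0.000368421 s; RTT = 0.000736842 s.
Cycle = t_tx + RTT = 0.000751027 s.
Utilization = t_tx / cycle = 1.41844e-05/0.000751027 = 1.889 %.

1.889 %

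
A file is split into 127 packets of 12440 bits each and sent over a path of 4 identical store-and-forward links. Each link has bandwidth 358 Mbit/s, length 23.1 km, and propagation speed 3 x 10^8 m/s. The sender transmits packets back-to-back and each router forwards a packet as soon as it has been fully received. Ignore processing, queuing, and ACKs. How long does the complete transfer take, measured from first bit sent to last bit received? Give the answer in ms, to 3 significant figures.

Per-hop transmission t_tx = L/R = 12440/358000000 = 0.0347486 ms.
Per-hop propagation t_prop = 23100/300000000 = 0.077 ms.
Pipeline fill: first packet needs 4·t_tx to clear all hops; remaining 126 packets each add one t_tx.
Total = (4+127-1)·t_tx + 4·t_prop = 130·0.0347486 + 4·0.077 = 4.83 ms.

4.83 ms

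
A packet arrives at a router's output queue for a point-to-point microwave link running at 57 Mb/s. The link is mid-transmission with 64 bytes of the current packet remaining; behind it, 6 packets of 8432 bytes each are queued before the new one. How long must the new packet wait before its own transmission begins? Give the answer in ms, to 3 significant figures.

Each queued packet: L/R = 67456/57000000 = 1.18344 ms.
6 queued → 7.10063 ms.
Plus remaining 512 bits of current packet: 0.00898246 ms.
Queuing delay = 7.11 ms.

7.11 ms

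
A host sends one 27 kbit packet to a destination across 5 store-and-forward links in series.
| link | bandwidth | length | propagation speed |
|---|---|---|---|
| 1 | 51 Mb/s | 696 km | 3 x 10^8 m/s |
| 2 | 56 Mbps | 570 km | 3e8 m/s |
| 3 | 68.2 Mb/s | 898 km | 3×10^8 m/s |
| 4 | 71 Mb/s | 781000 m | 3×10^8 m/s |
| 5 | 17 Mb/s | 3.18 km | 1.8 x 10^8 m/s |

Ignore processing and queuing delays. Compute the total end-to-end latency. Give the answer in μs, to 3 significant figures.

L = 27000 bits.
Transmission delays (L/R per hop): 529.412, 482.143, 395.894, 380.282, 1588.24 μs; sum = 3375.97 μs.
Propagation delays (d/s per hop): 2320, 1900, 2993.33, 2603.33, 17.6667 μs; sum = 9834.33 μs.
End-to-end = 13200 μs.

13200 μs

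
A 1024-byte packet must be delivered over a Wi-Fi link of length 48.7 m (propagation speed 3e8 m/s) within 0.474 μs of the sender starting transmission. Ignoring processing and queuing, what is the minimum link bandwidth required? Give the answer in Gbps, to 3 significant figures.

26.3 Gbps

L = 8192 bits.
Propagation delay = 48.7 / 300000000 = 0.162333 μs.
Transmission budget = 0.474 − 0.162333 = 0.311667 μs.
R ≥ L / t_tx = 8192 bits / 3.11667e-07 s = 26.3 Gbps.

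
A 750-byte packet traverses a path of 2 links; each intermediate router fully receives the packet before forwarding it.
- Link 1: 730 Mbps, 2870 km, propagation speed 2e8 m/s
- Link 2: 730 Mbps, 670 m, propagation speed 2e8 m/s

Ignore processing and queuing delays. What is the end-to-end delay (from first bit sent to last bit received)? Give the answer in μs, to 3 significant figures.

L = 750 × 8 = 6000 bits.
Transmission delay per hop = L/R = 6000/730000000 = 8.21918 μs; 2 hops → 16.4384 μs.
Propagation delays (d/s per hop): 14350, 3.35 μs; sum = 14353.4 μs.
End-to-end = 14400 μs.

14400 μs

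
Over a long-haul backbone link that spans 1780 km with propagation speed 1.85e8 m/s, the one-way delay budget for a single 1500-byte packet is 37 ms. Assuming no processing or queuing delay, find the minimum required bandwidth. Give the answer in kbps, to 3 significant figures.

438 kbps

L = 12000 bits.
Propagation delay = 1780000 / 185000000 = 9.62162 ms.
Transmission budget = 37 − 9.62162 = 27.3784 ms.
R ≥ L / t_tx = 12000 bits / 0.0273784 s = 438 kbps.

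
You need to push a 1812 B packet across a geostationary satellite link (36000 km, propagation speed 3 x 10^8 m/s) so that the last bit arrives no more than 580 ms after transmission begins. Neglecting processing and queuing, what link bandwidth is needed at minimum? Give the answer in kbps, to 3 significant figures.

31.5 kbps

L = 14496 bits.
Propagation delay = 36000000 / 300000000 = 120 ms.
Transmission budget = 580 − 120 = 460 ms.
R ≥ L / t_tx = 14496 bits / 0.46 s = 31.5 kbps.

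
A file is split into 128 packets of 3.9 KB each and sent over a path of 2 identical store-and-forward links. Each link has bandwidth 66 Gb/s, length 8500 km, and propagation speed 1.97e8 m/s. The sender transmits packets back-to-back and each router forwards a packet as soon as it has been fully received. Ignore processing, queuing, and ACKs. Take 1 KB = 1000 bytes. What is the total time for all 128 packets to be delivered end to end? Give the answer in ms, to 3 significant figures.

Per-hop transmission t_tx = L/R = 31200/66000000000 = 0.000472727 ms.
Per-hop propagation t_prop = 8500000/197000000 = 43.1472 ms.
Pipeline fill: first packet needs 2·t_tx to clear all hops; remaining 127 packets each add one t_tx.
Total = (2+128-1)·t_tx + 2·t_prop = 129·0.000472727 + 2·43.1472 = 86.4 ms.

86.4 ms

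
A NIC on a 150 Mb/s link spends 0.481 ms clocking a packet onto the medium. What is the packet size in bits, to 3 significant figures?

L = R × t_tx = 150000000 b/s × 0.000481 s = 72150 bits.

72200 bits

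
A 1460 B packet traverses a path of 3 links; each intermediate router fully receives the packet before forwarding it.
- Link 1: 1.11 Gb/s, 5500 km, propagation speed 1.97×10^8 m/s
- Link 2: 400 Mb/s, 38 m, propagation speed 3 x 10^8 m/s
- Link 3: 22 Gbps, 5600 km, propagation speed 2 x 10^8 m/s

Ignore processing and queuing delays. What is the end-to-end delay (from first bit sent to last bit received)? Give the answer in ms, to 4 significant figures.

55.96 ms

L = 1460 × 8 = 11680 bits.
Transmission delays (L/R per hop): 0.0105225, 0.0292, 0.000530909 ms; sum = 0.0402534 ms.
Propagation delays (d/s per hop): 27.9188, 0.000126667, 28 ms; sum = 55.9189 ms.
End-to-end = 55.96 ms.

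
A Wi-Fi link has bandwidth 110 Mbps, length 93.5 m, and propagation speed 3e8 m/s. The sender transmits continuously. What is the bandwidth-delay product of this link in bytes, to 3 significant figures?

4.29 bytes

Propagation delay = 93.5 / 300000000 = 3.11667e-07 s.
BDP = R × t_prop = 110000000 × 3.11667e-07 = 34.2833 bits.
In bytes: 34.2833/8 = 4.29 bytes.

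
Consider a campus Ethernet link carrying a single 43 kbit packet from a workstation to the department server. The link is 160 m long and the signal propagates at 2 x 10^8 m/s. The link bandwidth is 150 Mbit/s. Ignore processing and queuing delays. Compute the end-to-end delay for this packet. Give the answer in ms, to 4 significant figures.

0.2875 ms

L = 43000 bits.
Transmission delay = L/R = 43000 / 150000000 = 0.286667 ms.
Propagation delay = d/s = 160 m / 200000000 m/s = 0.0008 ms.
Total = 0.2875 ms.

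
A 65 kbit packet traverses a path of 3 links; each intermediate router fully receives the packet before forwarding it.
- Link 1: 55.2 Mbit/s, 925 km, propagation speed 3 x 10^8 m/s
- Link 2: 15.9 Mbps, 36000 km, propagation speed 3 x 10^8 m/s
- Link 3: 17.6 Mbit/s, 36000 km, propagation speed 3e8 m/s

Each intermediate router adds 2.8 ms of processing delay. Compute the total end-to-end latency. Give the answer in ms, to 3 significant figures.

258 ms

L = 65000 bits.
Transmission delays (L/R per hop): 1.17754, 4.08805, 3.69318 ms; sum = 8.95877 ms.
Propagation delays (d/s per hop): 3.08333, 120, 120 ms; sum = 243.083 ms.
Processing at 2 router(s): 2 × 2.8 ms = 5.6 ms.
End-to-end = 258 ms.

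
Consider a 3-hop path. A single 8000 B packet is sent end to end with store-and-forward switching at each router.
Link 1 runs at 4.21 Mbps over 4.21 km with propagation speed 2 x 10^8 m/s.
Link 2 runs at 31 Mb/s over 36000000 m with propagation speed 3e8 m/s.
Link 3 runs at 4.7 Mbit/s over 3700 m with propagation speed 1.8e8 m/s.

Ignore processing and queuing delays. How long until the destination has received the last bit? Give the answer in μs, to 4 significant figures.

150900 μs

L = 8000 × 8 = 64000 bits.
Transmission delays (L/R per hop): 15201.9, 2064.52, 13617 μs; sum = 30883.4 μs.
Propagation delays (d/s per hop): 21.05, 120000, 20.5556 μs; sum = 120042 μs.
End-to-end = 150900 μs.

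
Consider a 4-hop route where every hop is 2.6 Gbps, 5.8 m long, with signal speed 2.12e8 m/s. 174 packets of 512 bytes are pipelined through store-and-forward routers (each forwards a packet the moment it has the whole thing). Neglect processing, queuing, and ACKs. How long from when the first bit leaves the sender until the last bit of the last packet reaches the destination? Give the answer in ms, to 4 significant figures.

Per-hop transmission t_tx = L/R = 4096/2600000000 = 0.00157538 ms.
Per-hop propagation t_prop = 5.8/212000000 = 2.73585e-05 ms.
Pipeline fill: first packet needs 4·t_tx to clear all hops; remaining 173 packets each add one t_tx.
Total = (4+174-1)·t_tx + 4·t_prop = 177·0.00157538 + 4·2.73585e-05 = 0.2790 ms.

0.2790 ms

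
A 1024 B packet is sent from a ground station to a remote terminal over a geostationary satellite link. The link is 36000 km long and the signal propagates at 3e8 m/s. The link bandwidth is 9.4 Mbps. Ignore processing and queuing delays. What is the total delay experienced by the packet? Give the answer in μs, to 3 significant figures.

L = 1024 × 8 = 8192 bits.
Transmission delay = L/R = 8192 / 9400000 = 871.489 μs.
Propagation delay = d/s = 36000000 m / 300000000 m/s = 120000 μs.
Total = 121000 μs.

121000 μs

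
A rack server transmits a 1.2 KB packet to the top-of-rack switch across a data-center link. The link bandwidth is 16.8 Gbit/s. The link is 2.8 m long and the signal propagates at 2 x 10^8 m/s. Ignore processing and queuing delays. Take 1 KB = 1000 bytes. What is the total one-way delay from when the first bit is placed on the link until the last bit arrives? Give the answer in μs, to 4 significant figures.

L = 9600 bits.
Transmission delay = L/R = 9600 / 16800000000 = 0.571429 μs.
Propagation delay = d/s = 2.8 m / 200000000 m/s = 0.014 μs.
Total = 0.5854 μs.

0.5854 μs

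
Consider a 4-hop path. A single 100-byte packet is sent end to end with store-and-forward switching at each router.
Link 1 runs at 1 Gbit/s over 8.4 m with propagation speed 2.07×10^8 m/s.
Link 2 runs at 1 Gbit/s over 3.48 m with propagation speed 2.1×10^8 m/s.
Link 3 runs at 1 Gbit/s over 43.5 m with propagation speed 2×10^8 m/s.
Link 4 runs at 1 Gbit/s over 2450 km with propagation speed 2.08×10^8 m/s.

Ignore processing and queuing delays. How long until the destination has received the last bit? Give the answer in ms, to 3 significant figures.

11.8 ms

L = 100 × 8 = 800 bits.
Transmission delay per hop = L/R = 800/1000000000 = 0.0008 ms; 4 hops → 0.0032 ms.
Propagation delays (d/s per hop): 4.05797e-05, 1.65714e-05, 0.0002175, 11.7788 ms; sum = 11.7791 ms.
End-to-end = 11.8 ms.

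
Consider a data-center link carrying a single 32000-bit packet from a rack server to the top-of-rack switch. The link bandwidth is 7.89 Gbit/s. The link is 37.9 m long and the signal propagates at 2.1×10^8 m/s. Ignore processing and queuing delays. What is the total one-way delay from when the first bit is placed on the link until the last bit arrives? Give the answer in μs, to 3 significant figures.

4.24 μs

Transmission delay = L/R = 32000 / 7890000000 = 4.05577 μs.
Propagation delay = d/s = 37.9 m / 210000000 m/s = 0.180476 μs.
Total = 4.24 μs.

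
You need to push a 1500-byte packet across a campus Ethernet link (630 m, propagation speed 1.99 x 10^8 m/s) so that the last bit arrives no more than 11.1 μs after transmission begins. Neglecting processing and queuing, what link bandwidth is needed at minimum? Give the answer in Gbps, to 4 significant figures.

1.512 Gbps

L = 12000 bits.
Propagation delay = 630 / 199000000 = 3.16583 μs.
Transmission budget = 11.1 − 3.16583 = 7.93417 μs.
R ≥ L / t_tx = 12000 bits / 7.93417e-06 s = 1.512 Gbps.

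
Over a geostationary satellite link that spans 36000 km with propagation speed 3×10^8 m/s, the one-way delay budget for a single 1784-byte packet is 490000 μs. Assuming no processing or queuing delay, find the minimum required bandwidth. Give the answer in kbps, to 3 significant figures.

38.6 kbps

L = 14272 bits.
Propagation delay = 36000000 / 300000000 = 120000 μs.
Transmission budget = 490000 − 120000 = 370000 μs.
R ≥ L / t_tx = 14272 bits / 0.37 s = 38.6 kbps.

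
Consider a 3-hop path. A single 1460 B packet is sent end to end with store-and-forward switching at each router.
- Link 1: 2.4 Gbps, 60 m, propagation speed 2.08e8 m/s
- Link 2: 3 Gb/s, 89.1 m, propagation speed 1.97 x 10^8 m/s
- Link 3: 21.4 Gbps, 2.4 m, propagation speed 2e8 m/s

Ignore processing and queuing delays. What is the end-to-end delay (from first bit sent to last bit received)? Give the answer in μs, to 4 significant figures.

10.06 μs

L = 1460 × 8 = 11680 bits.
Transmission delays (L/R per hop): 4.86667, 3.89333, 0.545794 μs; sum = 9.30579 μs.
Propagation delays (d/s per hop): 0.288462, 0.452284, 0.012 μs; sum = 0.752746 μs.
End-to-end = 10.06 μs.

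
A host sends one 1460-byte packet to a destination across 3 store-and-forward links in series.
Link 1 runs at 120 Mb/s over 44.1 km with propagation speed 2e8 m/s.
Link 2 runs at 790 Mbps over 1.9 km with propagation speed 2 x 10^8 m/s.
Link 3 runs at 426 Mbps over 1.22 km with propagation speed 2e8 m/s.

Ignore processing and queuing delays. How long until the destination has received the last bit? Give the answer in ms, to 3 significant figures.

L = 1460 × 8 = 11680 bits.
Transmission delays (L/R per hop): 0.0973333, 0.0147848, 0.0274178 ms; sum = 0.139536 ms.
Propagation delays (d/s per hop): 0.2205, 0.0095, 0.0061 ms; sum = 0.2361 ms.
End-to-end = 0.376 ms.

0.376 ms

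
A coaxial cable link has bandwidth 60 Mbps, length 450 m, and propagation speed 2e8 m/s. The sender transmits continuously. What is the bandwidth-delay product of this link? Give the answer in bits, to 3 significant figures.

Propagation delay = 450 / 200000000 = 2.25e-06 s.
BDP = R × t_prop = 60000000 × 2.25e-06 = 135 bits.

135 bits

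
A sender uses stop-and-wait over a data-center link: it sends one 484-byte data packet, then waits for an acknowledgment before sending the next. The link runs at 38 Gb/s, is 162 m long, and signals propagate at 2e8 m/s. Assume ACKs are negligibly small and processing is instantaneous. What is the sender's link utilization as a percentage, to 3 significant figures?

5.92 %

t_tx = L/R = 3872/38000000000 = 1.01895e-07 s.
t_prop = 162/200000000 = 8.1e-07 s; RTT = 1.62e-06 s.
Cycle = t_tx + RTT = 1.72189e-06 s.
Utilization = t_tx / cycle = 1.01895e-07/1.72189e-06 = 5.92 %.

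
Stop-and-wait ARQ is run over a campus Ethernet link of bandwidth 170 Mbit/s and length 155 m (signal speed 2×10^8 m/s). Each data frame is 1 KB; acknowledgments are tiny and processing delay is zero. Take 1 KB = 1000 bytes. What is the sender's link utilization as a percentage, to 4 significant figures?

t_tx = L/R = 8000/170000000 = 4.70588e-05 s.
t_prop = 155/200000000 = 7.75e-07 s; RTT = 1.55e-06 s.
Cycle = t_tx + RTT = 4.86088e-05 s.
Utilization = t_tx / cycle = 4.70588e-05/4.86088e-05 = 96.81 %.

96.81 %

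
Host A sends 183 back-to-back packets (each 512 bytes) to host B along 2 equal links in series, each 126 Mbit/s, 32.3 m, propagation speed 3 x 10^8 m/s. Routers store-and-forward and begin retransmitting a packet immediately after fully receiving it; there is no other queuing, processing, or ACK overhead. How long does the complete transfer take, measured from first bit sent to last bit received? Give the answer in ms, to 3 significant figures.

5.98 ms

Per-hop transmission t_tx = L/R = 4096/126000000 = 0.0325079 ms.
Per-hop propagation t_prop = 32.3/300000000 = 0.000107667 ms.
Pipeline fill: first packet needs 2·t_tx to clear all hops; remaining 182 packets each add one t_tx.
Total = (2+183-1)·t_tx + 2·t_prop = 184·0.0325079 + 2·0.000107667 = 5.98 ms.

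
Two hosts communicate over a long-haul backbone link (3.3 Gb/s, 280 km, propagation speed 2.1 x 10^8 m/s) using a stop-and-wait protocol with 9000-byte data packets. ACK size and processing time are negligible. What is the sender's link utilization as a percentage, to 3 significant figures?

0.812 %

t_tx = L/R = 72000/3300000000 = 2.18182e-05 s.
t_prop = 280000/210000000 = 0.00133333 s; RTT = 0.00266667 s.
Cycle = t_tx + RTT = 0.00268848 s.
Utilization = t_tx / cycle = 2.18182e-05/0.00268848 = 0.812 %.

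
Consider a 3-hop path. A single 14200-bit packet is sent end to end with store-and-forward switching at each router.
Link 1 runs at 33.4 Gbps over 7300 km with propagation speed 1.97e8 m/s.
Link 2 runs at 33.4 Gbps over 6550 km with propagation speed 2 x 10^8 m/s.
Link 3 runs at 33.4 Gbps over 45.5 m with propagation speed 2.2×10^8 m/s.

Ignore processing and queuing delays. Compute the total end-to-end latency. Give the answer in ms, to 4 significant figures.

Transmission delay per hop = L/R = 14200/33400000000 = 0.00042515 ms; 3 hops → 0.00127545 ms.
Propagation delays (d/s per hop): 37.0558, 32.75, 0.000206818 ms; sum = 69.806 ms.
End-to-end = 69.81 ms.

69.81 ms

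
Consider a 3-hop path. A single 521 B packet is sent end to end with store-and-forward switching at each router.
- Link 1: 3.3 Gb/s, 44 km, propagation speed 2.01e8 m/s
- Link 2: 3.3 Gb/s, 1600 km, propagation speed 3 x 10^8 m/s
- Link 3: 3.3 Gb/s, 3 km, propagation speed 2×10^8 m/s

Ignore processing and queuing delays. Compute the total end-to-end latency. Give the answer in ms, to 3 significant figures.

5.57 ms

L = 521 × 8 = 4168 bits.
Transmission delay per hop = L/R = 4168/3300000000 = 0.00126303 ms; 3 hops → 0.00378909 ms.
Propagation delays (d/s per hop): 0.218905, 5.33333, 0.015 ms; sum = 5.56724 ms.
End-to-end = 5.57 ms.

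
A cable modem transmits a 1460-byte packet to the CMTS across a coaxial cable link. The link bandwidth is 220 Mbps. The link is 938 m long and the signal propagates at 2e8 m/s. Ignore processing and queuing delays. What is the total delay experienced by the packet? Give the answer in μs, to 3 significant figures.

57.8 μs

L = 1460 × 8 = 11680 bits.
Transmission delay = L/R = 11680 / 220000000 = 53.0909 μs.
Propagation delay = d/s = 938 m / 200000000 m/s = 4.69 μs.
Total = 57.8 μs.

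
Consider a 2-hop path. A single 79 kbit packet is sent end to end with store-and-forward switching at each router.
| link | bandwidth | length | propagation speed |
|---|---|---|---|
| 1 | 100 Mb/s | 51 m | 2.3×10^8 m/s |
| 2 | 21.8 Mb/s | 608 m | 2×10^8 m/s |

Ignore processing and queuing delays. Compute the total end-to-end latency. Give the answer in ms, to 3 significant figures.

L = 79000 bits.
Transmission delays (L/R per hop): 0.79, 3.62385 ms; sum = 4.41385 ms.
Propagation delays (d/s per hop): 0.000221739, 0.00304 ms; sum = 0.00326174 ms.
End-to-end = 4.42 ms.

4.42 ms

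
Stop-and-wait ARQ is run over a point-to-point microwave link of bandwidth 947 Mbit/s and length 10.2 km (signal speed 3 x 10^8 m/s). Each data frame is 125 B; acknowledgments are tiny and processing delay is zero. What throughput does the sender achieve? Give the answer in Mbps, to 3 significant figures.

14.5 Mbps

t_tx = L/R = 1000/947000000 = 1.05597e-06 s.
t_prop = 10200/300000000 = 3.4e-05 s; RTT = 6.8e-05 s.
Cycle = t_tx + RTT = 6.9056e-05 s.
Throughput = L / cycle = 1000 / 6.9056e-05 = 14.5 Mbps.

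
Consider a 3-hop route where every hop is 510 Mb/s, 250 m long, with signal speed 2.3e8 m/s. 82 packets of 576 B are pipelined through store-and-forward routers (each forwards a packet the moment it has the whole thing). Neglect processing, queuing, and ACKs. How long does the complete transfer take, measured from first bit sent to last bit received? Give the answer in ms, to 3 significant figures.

0.762 ms

Per-hop transmission t_tx = L/R = 4608/510000000 = 0.00903529 ms.
Per-hop propagation t_prop = 250/2.3e+08 = 0.00108696 ms.
Pipeline fill: first packet needs 3·t_tx to clear all hops; remaining 81 packets each add one t_tx.
Total = (3+82-1)·t_tx + 3·t_prop = 84·0.00903529 + 3·0.00108696 = 0.762 ms.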